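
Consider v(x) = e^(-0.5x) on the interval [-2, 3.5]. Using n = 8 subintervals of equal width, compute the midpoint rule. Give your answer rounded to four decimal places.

Δx = (3.5 − (-2))/8 = 0.6875.
Midpoints: -1.65625, -0.96875, -0.28125, 0.40625, 1.09375, 1.78125, 2.46875, 3.15625.
v(-1.65625) ≈ 2.2890, v(-0.96875) ≈ 1.6232, v(-0.28125) ≈ 1.1510, v(0.40625) ≈ 0.8162, v(1.09375) ≈ 0.5788, v(1.78125) ≈ 0.4104, v(2.46875) ≈ 0.2910, v(3.15625) ≈ 0.2064.
Sum = Δx · [v(-1.65625) + v(-0.96875) + v(-0.28125) + ...].
Sum ≈ 5.0640.

5.0640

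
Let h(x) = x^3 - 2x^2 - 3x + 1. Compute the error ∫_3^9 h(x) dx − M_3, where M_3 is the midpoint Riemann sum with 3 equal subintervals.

Exact integral: ∫_3^9 h(x) dx = 1050.
M_3 = 1018.
Error = 1050 − 1018 = 32.

32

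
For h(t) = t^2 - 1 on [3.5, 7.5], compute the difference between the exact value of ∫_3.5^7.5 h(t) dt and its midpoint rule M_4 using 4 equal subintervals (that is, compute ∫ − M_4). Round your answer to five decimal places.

Exact integral: ∫_3.5^7.5 h(t) dt ≈ 122.3333333.
M_4 = 122.
Error ≈ 122.3333333 − 122 ≈ 0.33333.

0.33333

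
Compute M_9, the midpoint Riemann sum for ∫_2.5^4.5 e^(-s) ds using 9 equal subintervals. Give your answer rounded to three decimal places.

Δs = (4.5 − 2.5)/9 = 2/9.
Midpoints: 47/18, 17/6, 55/18, 59/18, 3.5, 67/18, 71/18, 25/6, 79/18.
f(47/18) ≈ 0.073, f(17/6) ≈ 0.059, f(55/18) ≈ 0.047, f(59/18) ≈ 0.038, f(3.5) ≈ 0.030, f(67/18) ≈ 0.024, f(71/18) ≈ 0.019, f(25/6) ≈ 0.016, f(79/18) ≈ 0.012.
Sum = Δs · [f(47/18) + f(17/6) + f(55/18) + ...].
Sum ≈ 0.071.

0.071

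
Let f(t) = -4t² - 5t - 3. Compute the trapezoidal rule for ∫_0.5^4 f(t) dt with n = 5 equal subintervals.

-136.185

Δt = (4 − 0.5)/5 = 0.7.
f(0.5) = -6.5, f(1.2) = -14.76, f(1.9) = -26.94, f(2.6) = -43.04, f(3.3) = -63.06, f(4) = -87.
T_5 = (Δt/2)·[f(t_0) + 2f(t_1) + ... + 2f(t_{4}) + f(t_5)].
Sum = -136.185.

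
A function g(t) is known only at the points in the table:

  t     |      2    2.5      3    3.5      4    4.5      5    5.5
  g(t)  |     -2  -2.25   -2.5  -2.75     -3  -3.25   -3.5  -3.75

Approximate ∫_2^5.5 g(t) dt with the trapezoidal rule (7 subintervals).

-10.0625

Δt = 0.5.
T_7 = (0.5/2)·[(-2) + 2·(-2.25) + 2·(-2.5) + 2·(-2.75) + 2·(-3) + 2·(-3.25) + 2·(-3.5) + (-3.75)] = -10.0625.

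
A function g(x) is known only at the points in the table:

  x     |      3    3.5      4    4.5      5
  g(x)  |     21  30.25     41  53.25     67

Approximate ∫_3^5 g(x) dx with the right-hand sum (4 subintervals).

95.75

Δx = 0.5.
Sum = 0.5·[30.25 + 41 + 53.25 + 67] = 95.75.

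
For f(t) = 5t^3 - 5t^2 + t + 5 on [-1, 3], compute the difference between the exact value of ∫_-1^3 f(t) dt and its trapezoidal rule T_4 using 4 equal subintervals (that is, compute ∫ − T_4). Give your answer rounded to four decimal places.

-6.6667

Exact integral: ∫_-1^3 f(t) dt ≈ 77.333333.
T_4 = 84.
Error ≈ 77.333333 − 84 ≈ -6.6667.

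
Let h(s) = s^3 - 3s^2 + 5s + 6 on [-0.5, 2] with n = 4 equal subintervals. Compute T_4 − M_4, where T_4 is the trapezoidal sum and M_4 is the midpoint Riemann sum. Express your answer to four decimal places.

-0.1831

T_4 ≈ 20.112305.
M_4 ≈ 20.295410.
T_4 − M_4 ≈ -0.1831.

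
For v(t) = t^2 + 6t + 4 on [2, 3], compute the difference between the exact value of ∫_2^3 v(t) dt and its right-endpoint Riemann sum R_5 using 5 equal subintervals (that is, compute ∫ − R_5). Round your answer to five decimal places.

-1.10667

Exact integral: ∫_2^3 v(t) dt ≈ 25.3333333.
R_5 = 26.44.
Error ≈ 25.3333333 − 26.44 ≈ -1.10667.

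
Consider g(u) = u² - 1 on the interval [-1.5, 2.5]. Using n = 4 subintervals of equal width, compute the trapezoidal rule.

3

Δu = (2.5 − (-1.5))/4 = 1.
g(-1.5) = 1.25, g(-0.5) = -0.75, g(0.5) = -0.75, g(1.5) = 1.25, g(2.5) = 5.25.
T_4 = (Δu/2)·[g(u_0) + 2g(u_1) + 2g(u_2) + 2g(u_3) + g(u_4)].
Sum = 3.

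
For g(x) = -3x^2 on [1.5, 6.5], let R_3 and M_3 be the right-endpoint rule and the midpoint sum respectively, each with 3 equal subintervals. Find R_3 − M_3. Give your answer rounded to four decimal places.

R_3 ≈ -378.194444.
M_3 ≈ -267.777778.
R_3 − M_3 ≈ -110.4167.

-110.4167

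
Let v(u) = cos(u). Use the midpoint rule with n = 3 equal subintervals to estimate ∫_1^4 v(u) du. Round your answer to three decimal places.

-1.667

Δu = (4 − 1)/3 = 1.
Midpoints: 1.5, 2.5, 3.5.
v(1.5) ≈ 0.071, v(2.5) ≈ -0.801, v(3.5) ≈ -0.936.
Sum = Δu · [v(1.5) + v(2.5) + v(3.5)].
Sum ≈ -1.667.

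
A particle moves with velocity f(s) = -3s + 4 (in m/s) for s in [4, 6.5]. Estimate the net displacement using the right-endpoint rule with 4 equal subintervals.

-31.71875

Δs = (6.5 − 4)/4 = 0.625.
Right endpoints: 4.625, 5.25, 5.875, 6.5.
f(4.625) = -9.875, f(5.25) = -11.75, f(5.875) = -13.625, f(6.5) = -15.5.
Sum = Δs · [f(4.625) + f(5.25) + f(5.875) + f(6.5)].
Sum = -31.71875.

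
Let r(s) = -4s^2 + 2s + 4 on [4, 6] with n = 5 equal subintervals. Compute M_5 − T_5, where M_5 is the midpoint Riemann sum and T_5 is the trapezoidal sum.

0.32

M_5 = -174.56.
T_5 = -174.88.
M_5 − T_5 = 0.32.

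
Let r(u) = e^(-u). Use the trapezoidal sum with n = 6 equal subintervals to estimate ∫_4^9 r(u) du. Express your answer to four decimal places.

Δu = (9 − 4)/6 = 5/6.
r(4) ≈ 0.0183, r(29/6) ≈ 0.0080, r(17/3) ≈ 0.0035, r(6.5) ≈ 0.0015, r(22/3) ≈ 0.0007, r(49/6) ≈ 0.0003, r(9) ≈ 0.0001.
T_6 = (Δu/2)·[r(u_0) + 2r(u_1) + ... + 2r(u_{5}) + r(u_6)].
Sum ≈ 0.0192.

0.0192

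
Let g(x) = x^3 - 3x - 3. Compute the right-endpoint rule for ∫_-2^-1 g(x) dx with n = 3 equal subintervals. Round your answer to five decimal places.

Δx = (-1 − (-2))/3 = 1/3.
Right endpoints: -5/3, -4/3, -1.
g(-5/3) = -71/27, g(-4/3) = -37/27, g(-1) = -1.
Sum = Δx · [g(-5/3) + g(-4/3) + g(-1)].
Sum ≈ -1.66667.

-1.66667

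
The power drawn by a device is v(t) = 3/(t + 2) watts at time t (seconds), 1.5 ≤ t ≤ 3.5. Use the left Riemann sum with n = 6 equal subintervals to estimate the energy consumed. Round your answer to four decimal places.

1.4093

Δt = (3.5 − 1.5)/6 = 1/3.
Left endpoints: 1.5, 11/6, 13/6, 2.5, 17/6, 19/6.
v(1.5) = 6/7, v(11/6) = 18/23, v(13/6) = 0.72, v(2.5) = 2/3, v(17/6) = 18/29, v(19/6) = 18/31.
Sum = Δt · [v(1.5) + v(11/6) + v(13/6) + ...].
Sum ≈ 1.4093.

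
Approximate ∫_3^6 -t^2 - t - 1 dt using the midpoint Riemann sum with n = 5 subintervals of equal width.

-79.41

Δt = (6 − 3)/5 = 0.6.
Midpoints: 3.3, 3.9, 4.5, 5.1, 5.7.
f(3.3) = -15.19, f(3.9) = -20.11, f(4.5) = -25.75, f(5.1) = -32.11, f(5.7) = -39.19.
Sum = Δt · [f(3.3) + f(3.9) + f(4.5) + f(5.1) + f(5.7)].
Sum = -79.41.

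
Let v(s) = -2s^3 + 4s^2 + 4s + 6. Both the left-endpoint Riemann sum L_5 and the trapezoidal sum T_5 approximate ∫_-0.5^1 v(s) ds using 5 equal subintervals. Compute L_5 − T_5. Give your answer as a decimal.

-1.0125

L_5 = 10.575.
T_5 = 11.5875.
L_5 − T_5 = -1.0125.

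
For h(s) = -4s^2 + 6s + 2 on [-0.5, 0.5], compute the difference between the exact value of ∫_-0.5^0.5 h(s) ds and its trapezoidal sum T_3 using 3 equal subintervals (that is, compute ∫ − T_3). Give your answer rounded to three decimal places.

0.074

Exact integral: ∫_-0.5^0.5 h(s) ds ≈ 1.66667.
T_3 ≈ 1.59259.
Error ≈ 1.66667 − 1.59259 ≈ 0.074.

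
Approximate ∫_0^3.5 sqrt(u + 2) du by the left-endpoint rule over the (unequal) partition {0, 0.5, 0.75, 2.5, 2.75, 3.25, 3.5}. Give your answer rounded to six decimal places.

Subinterval widths: 0.5, 0.25, 1.75, 0.25, 0.5, 0.25.
Left endpoints: 0, 0.5, 0.75, 2.5, 2.75, 3.25.
f(0) ≈ 1.414214, f(0.5) ≈ 1.581139, f(0.75) ≈ 1.658312, f(2.5) ≈ 2.121320, f(2.75) ≈ 2.179449, f(3.25) ≈ 2.291288.
Sum = Σ Δu_i · f(u_i).
Sum ≈ 6.197315.

6.197315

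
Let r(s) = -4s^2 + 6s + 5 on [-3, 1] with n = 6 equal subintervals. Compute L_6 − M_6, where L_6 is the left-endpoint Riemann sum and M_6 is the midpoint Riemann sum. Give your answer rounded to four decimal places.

L_6 ≈ -61.185185.
M_6 ≈ -40.740741.
L_6 − M_6 ≈ -20.4444.

-20.4444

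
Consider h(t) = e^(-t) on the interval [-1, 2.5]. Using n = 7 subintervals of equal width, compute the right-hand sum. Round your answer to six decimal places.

2.031841

Δt = (2.5 − (-1))/7 = 0.5.
Right endpoints: -0.5, 0, 0.5, 1, 1.5, 2, 2.5.
h(-0.5) ≈ 1.648721, h(0) ≈ 1.000000, h(0.5) ≈ 0.606531, h(1) ≈ 0.367879, h(1.5) ≈ 0.223130, h(2) ≈ 0.135335, h(2.5) ≈ 0.082085.
Sum = Δt · [h(-0.5) + h(0) + h(0.5) + ...].
Sum ≈ 2.031841.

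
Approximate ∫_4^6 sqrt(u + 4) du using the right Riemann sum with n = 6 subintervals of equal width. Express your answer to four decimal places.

Δu = (6 − 4)/6 = 1/3.
Right endpoints: 13/3, 14/3, 5, 16/3, 17/3, 6.
f(13/3) ≈ 2.8868, f(14/3) ≈ 2.9439, f(5) ≈ 3.0000, f(16/3) ≈ 3.0551, f(17/3) ≈ 3.1091, f(6) ≈ 3.1623.
Sum = Δu · [f(13/3) + f(14/3) + f(5) + ...].
Sum ≈ 6.0524.

6.0524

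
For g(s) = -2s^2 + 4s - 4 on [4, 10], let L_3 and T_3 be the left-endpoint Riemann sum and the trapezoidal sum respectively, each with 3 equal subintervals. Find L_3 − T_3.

144

L_3 = -344.
T_3 = -488.
L_3 − T_3 = 144.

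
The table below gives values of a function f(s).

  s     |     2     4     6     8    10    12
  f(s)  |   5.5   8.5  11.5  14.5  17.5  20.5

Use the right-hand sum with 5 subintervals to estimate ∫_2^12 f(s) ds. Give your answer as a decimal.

145

Δs = 2.
Sum = 2·[8.5 + 11.5 + 14.5 + 17.5 + 20.5] = 145.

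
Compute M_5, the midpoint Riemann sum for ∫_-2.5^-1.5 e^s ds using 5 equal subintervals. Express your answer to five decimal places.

Δs = (-1.5 − (-2.5))/5 = 0.2.
Midpoints: -2.4, -2.2, -2, -1.8, -1.6.
f(-2.4) ≈ 0.09072, f(-2.2) ≈ 0.11080, f(-2) ≈ 0.13534, f(-1.8) ≈ 0.16530, f(-1.6) ≈ 0.20190.
Sum = Δs · [f(-2.4) + f(-2.2) + f(-2) + f(-1.8) + f(-1.6)].
Sum ≈ 0.14081.

0.14081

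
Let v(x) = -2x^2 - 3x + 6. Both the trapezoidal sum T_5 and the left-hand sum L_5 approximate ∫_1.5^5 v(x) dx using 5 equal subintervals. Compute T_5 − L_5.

T_5 = -94.78.
L_5 = -75.18.
T_5 − L_5 = -19.6.

-19.6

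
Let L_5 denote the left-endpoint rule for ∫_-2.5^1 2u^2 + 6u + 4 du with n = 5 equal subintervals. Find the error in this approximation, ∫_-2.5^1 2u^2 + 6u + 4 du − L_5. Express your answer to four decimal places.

Exact integral: ∫_-2.5^1 f(u) du ≈ 9.333333.
L_5 = 6.23.
Error ≈ 9.333333 − 6.23 ≈ 3.1033.

3.1033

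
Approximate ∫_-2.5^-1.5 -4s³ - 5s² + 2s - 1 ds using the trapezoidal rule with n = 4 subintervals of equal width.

Δs = (-1.5 − (-2.5))/4 = 0.25.
f(-2.5) = 25.25, f(-2.25) = 14.75, f(-2) = 7, f(-1.75) = 1.625, f(-1.5) = -1.75.
T_4 = (Δs/2)·[f(s_0) + 2f(s_1) + 2f(s_2) + 2f(s_3) + f(s_4)].
Sum = 8.78125.

8.78125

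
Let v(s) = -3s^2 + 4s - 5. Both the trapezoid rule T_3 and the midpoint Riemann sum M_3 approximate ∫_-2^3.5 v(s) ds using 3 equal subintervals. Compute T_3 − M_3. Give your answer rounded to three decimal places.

T_3 ≈ -71.11806.
M_3 ≈ -57.25347.
T_3 − M_3 ≈ -13.865.

-13.865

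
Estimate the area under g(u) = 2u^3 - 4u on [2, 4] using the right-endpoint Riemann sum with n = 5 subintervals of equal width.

Δu = (4 − 2)/5 = 0.4.
Right endpoints: 2.4, 2.8, 3.2, 3.6, 4.
g(2.4) = 18.048, g(2.8) = 32.704, g(3.2) = 52.736, g(3.6) = 78.912, g(4) = 112.
Sum = Δu · [g(2.4) + g(2.8) + g(3.2) + g(3.6) + g(4)].
Sum = 117.76.

117.76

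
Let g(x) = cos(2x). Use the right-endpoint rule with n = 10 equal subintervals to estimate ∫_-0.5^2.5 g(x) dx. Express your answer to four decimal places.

-0.0955

Δx = (2.5 − (-0.5))/10 = 0.3.
Right endpoints: -0.2, 0.1, 0.4, 0.7, 1, 1.3, 1.6, 1.9, 2.2, 2.5.
g(-0.2) ≈ 0.9211, g(0.1) ≈ 0.9801, g(0.4) ≈ 0.6967, g(0.7) ≈ 0.1700, g(1) ≈ -0.4161, g(1.3) ≈ -0.8569, g(1.6) ≈ -0.9983, g(1.9) ≈ -0.7910, g(2.2) ≈ -0.3073, g(2.5) ≈ 0.2837.
Sum = Δx · [g(-0.2) + g(0.1) + g(0.4) + ...].
Sum ≈ -0.0955.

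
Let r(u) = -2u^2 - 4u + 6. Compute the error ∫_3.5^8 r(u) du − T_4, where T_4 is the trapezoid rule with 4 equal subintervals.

1.8984375

Exact integral: ∫_3.5^8 r(u) du = -389.25.
T_4 = -391.1484375.
Error = -389.25 − (-391.1484375) = 1.8984375.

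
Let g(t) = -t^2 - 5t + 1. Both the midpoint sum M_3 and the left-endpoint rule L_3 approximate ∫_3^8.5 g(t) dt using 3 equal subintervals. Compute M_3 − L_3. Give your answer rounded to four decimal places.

M_3 ≈ -346.792824.
L_3 ≈ -268.226852.
M_3 − L_3 ≈ -78.5660.

-78.5660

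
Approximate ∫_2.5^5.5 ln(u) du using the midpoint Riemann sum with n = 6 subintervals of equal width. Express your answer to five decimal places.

Δu = (5.5 − 2.5)/6 = 0.5.
Midpoints: 2.75, 3.25, 3.75, 4.25, 4.75, 5.25.
f(2.75) ≈ 1.01160, f(3.25) ≈ 1.17865, f(3.75) ≈ 1.32176, f(4.25) ≈ 1.44692, f(4.75) ≈ 1.55814, f(5.25) ≈ 1.65823.
Sum = Δu · [f(2.75) + f(3.25) + f(3.75) + ...].
Sum ≈ 4.08765.

4.08765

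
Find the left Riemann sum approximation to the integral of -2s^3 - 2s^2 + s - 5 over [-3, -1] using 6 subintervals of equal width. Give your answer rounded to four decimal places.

14.7037

Δs = (-1 − (-3))/6 = 1/3.
Left endpoints: -3, -8/3, -7/3, -2, -5/3, -4/3.
f(-3) = 28, f(-8/3) = 433/27, f(-7/3) = 194/27, f(-2) = 1, f(-5/3) = -80/27, f(-4/3) = -139/27.
Sum = Δs · [f(-3) + f(-8/3) + f(-7/3) + ...].
Sum ≈ 14.7037.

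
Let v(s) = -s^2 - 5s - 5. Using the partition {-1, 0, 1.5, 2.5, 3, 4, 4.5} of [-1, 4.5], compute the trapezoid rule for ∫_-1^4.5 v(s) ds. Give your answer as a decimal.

Subinterval widths: 1, 1.5, 1, 0.5, 1, 0.5.
v(-1) = -1, v(0) = -5, v(1.5) = -14.75, v(2.5) = -23.75, v(3) = -29, v(4) = -41, v(4.5) = -47.75.
On each subinterval the trapezoid contributes (Δs_i/2)·[v(s_{i-1}) + v(s_i)].
Sum = -107.4375.

-107.4375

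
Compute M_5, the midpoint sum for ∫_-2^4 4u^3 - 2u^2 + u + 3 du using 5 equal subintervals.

208.8

Δu = (4 − (-2))/5 = 1.2.
Midpoints: -1.4, -0.2, 1, 2.2, 3.4.
f(-1.4) = -13.296, f(-0.2) = 2.688, f(1) = 6, f(2.2) = 38.112, f(3.4) = 140.496.
Sum = Δu · [f(-1.4) + f(-0.2) + f(1) + f(2.2) + f(3.4)].
Sum = 208.8.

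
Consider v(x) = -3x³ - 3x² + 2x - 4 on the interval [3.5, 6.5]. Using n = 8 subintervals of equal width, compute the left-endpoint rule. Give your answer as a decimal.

-1297.265625

Δx = (6.5 − 3.5)/8 = 0.375.
Left endpoints: 3.5, 3.875, 4.25, 4.625, 5, 5.375, 5.75, 6.125.
v(3.5) = -162.375, v(3.875) = -110517/512, v(4.25) = -279.984375, v(4.625) = -182127/512, v(5) = -444, v(5.375) = -279441/512, v(5.75) = -662.015625, v(6.125) = -406347/512.
Sum = Δx · [v(3.5) + v(3.875) + v(4.25) + ...].
Sum = -1297.265625.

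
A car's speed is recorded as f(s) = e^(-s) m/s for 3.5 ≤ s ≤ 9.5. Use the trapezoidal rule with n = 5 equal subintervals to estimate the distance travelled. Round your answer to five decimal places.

0.03365

Δs = (9.5 − 3.5)/5 = 1.2.
f(3.5) ≈ 0.03020, f(4.7) ≈ 0.00910, f(5.9) ≈ 0.00274, f(7.1) ≈ 0.00083, f(8.3) ≈ 0.00025, f(9.5) ≈ 0.00007.
T_5 = (Δs/2)·[f(s_0) + 2f(s_1) + ... + 2f(s_{4}) + f(s_5)].
Sum ≈ 0.03365.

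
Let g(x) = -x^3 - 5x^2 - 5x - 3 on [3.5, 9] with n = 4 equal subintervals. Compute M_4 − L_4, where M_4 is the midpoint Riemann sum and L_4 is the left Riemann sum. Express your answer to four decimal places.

M_4 ≈ -2914.070801.
L_4 ≈ -2248.866211.
M_4 − L_4 ≈ -665.2046.

-665.2046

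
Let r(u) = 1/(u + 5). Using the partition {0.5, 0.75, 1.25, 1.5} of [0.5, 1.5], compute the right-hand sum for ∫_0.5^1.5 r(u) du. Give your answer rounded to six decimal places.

Subinterval widths: 0.25, 0.5, 0.25.
Right endpoints: 0.75, 1.25, 1.5.
r(0.75) = 4/23, r(1.25) = 0.16, r(1.5) = 2/13.
Sum = Σ Δu_i · r(u_i).
Sum ≈ 0.161940.

0.161940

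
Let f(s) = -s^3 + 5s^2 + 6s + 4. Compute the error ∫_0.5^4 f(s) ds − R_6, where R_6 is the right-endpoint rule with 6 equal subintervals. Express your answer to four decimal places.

-10.1162

Exact integral: ∫_0.5^4 f(s) ds ≈ 103.723958.
R_6 ≈ 113.840133.
Error ≈ 103.723958 − 113.840133 ≈ -10.1162.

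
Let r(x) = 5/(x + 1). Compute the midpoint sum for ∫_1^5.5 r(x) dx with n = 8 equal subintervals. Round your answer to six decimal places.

5.878573

Δx = (5.5 − 1)/8 = 0.5625.
Midpoints: 1.28125, 1.84375, 2.40625, 2.96875, 3.53125, 4.09375, 4.65625, 5.21875.
r(1.28125) = 160/73, r(1.84375) = 160/91, r(2.40625) = 160/109, r(2.96875) = 160/127, r(3.53125) = 32/29, r(4.09375) = 160/163, r(4.65625) = 160/181, r(5.21875) = 160/199.
Sum = Δx · [r(1.28125) + r(1.84375) + r(2.40625) + ...].
Sum ≈ 5.878573.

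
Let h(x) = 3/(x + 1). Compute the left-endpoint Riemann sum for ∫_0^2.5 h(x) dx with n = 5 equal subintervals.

4.35

Δx = (2.5 − 0)/5 = 0.5.
Left endpoints: 0, 0.5, 1, 1.5, 2.
h(0) = 3, h(0.5) = 2, h(1) = 1.5, h(1.5) = 1.2, h(2) = 1.
Sum = Δx · [h(0) + h(0.5) + h(1) + h(1.5) + h(2)].
Sum = 4.35.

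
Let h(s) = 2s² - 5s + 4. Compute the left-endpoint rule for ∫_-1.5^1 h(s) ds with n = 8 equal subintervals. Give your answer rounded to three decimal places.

Δs = (1 − (-1.5))/8 = 0.3125.
Left endpoints: -1.5, -1.1875, -0.875, -0.5625, -0.25, 0.0625, 0.375, 0.6875.
h(-1.5) = 16, h(-1.1875) = 12.7578125, h(-0.875) = 9.90625, h(-0.5625) = 7.4453125, h(-0.25) = 5.375, h(0.0625) = 3.6953125, h(0.375) = 2.40625, h(0.6875) = 1.5078125.
Sum = Δs · [h(-1.5) + h(-1.1875) + h(-0.875) + ...].
Sum ≈ 18.467.

18.467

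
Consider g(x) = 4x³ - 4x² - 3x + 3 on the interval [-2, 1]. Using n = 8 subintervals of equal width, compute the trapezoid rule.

-14.203125

Δx = (1 − (-2))/8 = 0.375.
g(-2) = -39, g(-1.625) = -19.8515625, g(-1.25) = -7.3125, g(-0.875) = -0.1171875, g(-0.5) = 3, g(-0.125) = 3.3046875, g(0.25) = 2.0625, g(0.625) = 0.5390625, g(1) = 0.
T_8 = (Δx/2)·[g(x_0) + 2g(x_1) + ... + 2g(x_{7}) + g(x_8)].
Sum = -14.203125.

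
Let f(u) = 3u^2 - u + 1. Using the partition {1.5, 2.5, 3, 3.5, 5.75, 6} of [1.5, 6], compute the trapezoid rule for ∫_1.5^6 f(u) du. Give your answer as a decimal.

206.578125

Subinterval widths: 1, 0.5, 0.5, 2.25, 0.25.
f(1.5) = 6.25, f(2.5) = 17.25, f(3) = 25, f(3.5) = 34.25, f(5.75) = 94.4375, f(6) = 103.
On each subinterval the trapezoid contributes (Δu_i/2)·[f(u_{i-1}) + f(u_i)].
Sum = 206.578125.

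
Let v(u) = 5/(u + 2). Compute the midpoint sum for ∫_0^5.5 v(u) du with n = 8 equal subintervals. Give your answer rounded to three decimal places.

Δu = (5.5 − 0)/8 = 0.6875.
Midpoints: 0.34375, 1.03125, 1.71875, 2.40625, 3.09375, 3.78125, 4.46875, 5.15625.
v(0.34375) = 32/15, v(1.03125) = 160/97, v(1.71875) = 160/119, v(2.40625) = 160/141, v(3.09375) = 160/163, v(3.78125) = 32/37, v(4.46875) = 160/207, v(5.15625) = 160/229.
Sum = Δu · [v(0.34375) + v(1.03125) + v(1.71875) + ...].
Sum ≈ 6.586.

6.586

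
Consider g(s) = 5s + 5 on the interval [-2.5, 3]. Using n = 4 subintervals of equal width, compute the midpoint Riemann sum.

34.375

Δs = (3 − (-2.5))/4 = 1.375.
Midpoints: -1.8125, -0.4375, 0.9375, 2.3125.
g(-1.8125) = -4.0625, g(-0.4375) = 2.8125, g(0.9375) = 9.6875, g(2.3125) = 16.5625.
Sum = Δs · [g(-1.8125) + g(-0.4375) + g(0.9375) + g(2.3125)].
Sum = 34.375.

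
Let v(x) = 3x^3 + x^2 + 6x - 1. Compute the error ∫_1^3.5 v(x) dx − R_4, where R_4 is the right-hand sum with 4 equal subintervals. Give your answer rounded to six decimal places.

Exact integral: ∫_1^3.5 v(x) dx ≈ 157.00520833.
R_4 ≈ 207.92480469.
Error ≈ 157.00520833 − 207.92480469 ≈ -50.919596.

-50.919596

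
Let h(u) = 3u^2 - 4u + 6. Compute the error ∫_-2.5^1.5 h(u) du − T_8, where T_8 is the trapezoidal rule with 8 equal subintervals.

Exact integral: ∫_-2.5^1.5 h(u) du = 51.
T_8 = 51.5.
Error = 51 − 51.5 = -0.5.

-0.5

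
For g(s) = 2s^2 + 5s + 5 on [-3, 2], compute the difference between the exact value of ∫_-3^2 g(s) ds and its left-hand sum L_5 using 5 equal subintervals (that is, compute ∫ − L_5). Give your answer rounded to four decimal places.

Exact integral: ∫_-3^2 g(s) ds ≈ 35.833333.
L_5 = 30.
Error ≈ 35.833333 − 30 ≈ 5.8333.

5.8333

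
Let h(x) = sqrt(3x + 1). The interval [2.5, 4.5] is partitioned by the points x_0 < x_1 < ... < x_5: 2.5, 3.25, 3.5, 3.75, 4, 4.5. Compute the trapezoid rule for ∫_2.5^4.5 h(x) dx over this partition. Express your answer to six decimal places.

6.759508

Subinterval widths: 0.75, 0.25, 0.25, 0.25, 0.5.
h(2.5) ≈ 2.915476, h(3.25) ≈ 3.278719, h(3.5) ≈ 3.391165, h(3.75) ≈ 3.500000, h(4) ≈ 3.605551, h(4.5) ≈ 3.807887.
On each subinterval the trapezoid contributes (Δx_i/2)·[h(x_{i-1}) + h(x_i)].
Sum ≈ 6.759508.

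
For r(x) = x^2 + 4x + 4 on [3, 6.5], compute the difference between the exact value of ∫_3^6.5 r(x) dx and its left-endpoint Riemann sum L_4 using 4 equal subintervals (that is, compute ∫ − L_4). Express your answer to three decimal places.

Exact integral: ∫_3^6.5 r(x) dx ≈ 163.04167.
L_4 = 142.81640625.
Error ≈ 163.04167 − 142.81640625 ≈ 20.225.

20.225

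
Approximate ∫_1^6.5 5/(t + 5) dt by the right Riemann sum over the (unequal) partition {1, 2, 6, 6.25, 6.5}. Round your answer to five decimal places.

2.75227

Subinterval widths: 1, 4, 0.25, 0.25.
Right endpoints: 2, 6, 6.25, 6.5.
f(2) = 5/7, f(6) = 5/11, f(6.25) = 4/9, f(6.5) = 10/23.
Sum = Σ Δt_i · f(t_i).
Sum ≈ 2.75227.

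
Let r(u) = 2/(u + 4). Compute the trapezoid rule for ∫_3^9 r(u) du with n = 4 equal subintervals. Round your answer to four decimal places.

Δu = (9 − 3)/4 = 1.5.
r(3) = 2/7, r(4.5) = 4/17, r(6) = 0.2, r(7.5) = 4/23, r(9) = 2/13.
T_4 = (Δu/2)·[r(u_0) + 2r(u_1) + 2r(u_2) + 2r(u_3) + r(u_4)].
Sum ≈ 1.2435.

1.2435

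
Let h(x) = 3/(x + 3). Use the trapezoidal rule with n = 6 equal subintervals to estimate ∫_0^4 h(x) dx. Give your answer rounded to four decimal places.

2.5519

Δx = (4 − 0)/6 = 2/3.
h(0) = 1, h(2/3) = 9/11, h(4/3) = 9/13, h(2) = 0.6, h(8/3) = 9/17, h(10/3) = 9/19, h(4) = 3/7.
T_6 = (Δx/2)·[h(x_0) + 2h(x_1) + ... + 2h(x_{5}) + h(x_6)].
Sum ≈ 2.5519.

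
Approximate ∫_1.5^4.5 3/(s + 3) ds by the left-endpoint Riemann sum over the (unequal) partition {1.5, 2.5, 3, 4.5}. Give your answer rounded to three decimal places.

1.689

Subinterval widths: 1, 0.5, 1.5.
Left endpoints: 1.5, 2.5, 3.
f(1.5) = 2/3, f(2.5) = 6/11, f(3) = 0.5.
Sum = Σ Δs_i · f(s_i).
Sum ≈ 1.689.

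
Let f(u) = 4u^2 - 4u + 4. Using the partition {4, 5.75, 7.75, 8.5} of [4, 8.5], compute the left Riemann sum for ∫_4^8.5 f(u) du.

Subinterval widths: 1.75, 2, 0.75.
Left endpoints: 4, 5.75, 7.75.
f(4) = 52, f(5.75) = 113.25, f(7.75) = 213.25.
Sum = Σ Δu_i · f(u_i).
Sum = 477.4375.

477.4375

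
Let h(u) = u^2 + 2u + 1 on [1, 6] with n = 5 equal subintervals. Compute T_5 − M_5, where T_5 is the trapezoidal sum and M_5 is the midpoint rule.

T_5 = 112.5.
M_5 = 111.25.
T_5 − M_5 = 1.25.

1.25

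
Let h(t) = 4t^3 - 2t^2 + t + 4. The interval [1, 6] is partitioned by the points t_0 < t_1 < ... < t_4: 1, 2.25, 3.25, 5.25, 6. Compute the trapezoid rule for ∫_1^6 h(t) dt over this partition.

1269.96875

Subinterval widths: 1.25, 1, 2, 0.75.
h(1) = 7, h(2.25) = 41.6875, h(3.25) = 123.4375, h(5.25) = 532.9375, h(6) = 802.
On each subinterval the trapezoid contributes (Δt_i/2)·[h(t_{i-1}) + h(t_i)].
Sum = 1269.96875.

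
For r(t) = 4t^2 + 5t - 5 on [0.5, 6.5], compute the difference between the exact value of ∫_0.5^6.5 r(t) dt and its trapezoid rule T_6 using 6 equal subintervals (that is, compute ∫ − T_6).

-4

Exact integral: ∫_0.5^6.5 r(t) dt = 441.
T_6 = 445.
Error = 441 − 445 = -4.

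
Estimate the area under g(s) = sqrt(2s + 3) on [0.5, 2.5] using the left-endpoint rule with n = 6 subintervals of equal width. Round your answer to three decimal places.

Δs = (2.5 − 0.5)/6 = 1/3.
Left endpoints: 0.5, 5/6, 7/6, 1.5, 11/6, 13/6.
g(0.5) ≈ 2.000, g(5/6) ≈ 2.160, g(7/6) ≈ 2.309, g(1.5) ≈ 2.449, g(11/6) ≈ 2.582, g(13/6) ≈ 2.708.
Sum = Δs · [g(0.5) + g(5/6) + g(7/6) + ...].
Sum ≈ 4.736.

4.736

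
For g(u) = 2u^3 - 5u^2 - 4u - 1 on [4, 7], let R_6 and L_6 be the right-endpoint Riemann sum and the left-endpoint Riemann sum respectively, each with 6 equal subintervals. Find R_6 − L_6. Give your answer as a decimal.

R_6 = 637.25.
L_6 = 446.75.
R_6 − L_6 = 190.5.

190.5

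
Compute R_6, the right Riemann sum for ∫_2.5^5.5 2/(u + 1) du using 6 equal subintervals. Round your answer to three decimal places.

1.175

Δu = (5.5 − 2.5)/6 = 0.5.
Right endpoints: 3, 3.5, 4, 4.5, 5, 5.5.
f(3) = 0.5, f(3.5) = 4/9, f(4) = 0.4, f(4.5) = 4/11, f(5) = 1/3, f(5.5) = 4/13.
Sum = Δu · [f(3) + f(3.5) + f(4) + ...].
Sum ≈ 1.175.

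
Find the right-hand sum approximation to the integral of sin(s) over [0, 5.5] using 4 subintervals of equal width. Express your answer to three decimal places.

-0.241

Δs = (5.5 − 0)/4 = 1.375.
Right endpoints: 1.375, 2.75, 4.125, 5.5.
f(1.375) ≈ 0.981, f(2.75) ≈ 0.382, f(4.125) ≈ -0.832, f(5.5) ≈ -0.706.
Sum = Δs · [f(1.375) + f(2.75) + f(4.125) + f(5.5)].
Sum ≈ -0.241.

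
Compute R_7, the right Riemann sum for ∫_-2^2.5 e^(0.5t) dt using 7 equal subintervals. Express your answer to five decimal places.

7.30225

Δt = (2.5 − (-2))/7 = 9/14.
Right endpoints: -19/14, -5/7, -1/14, 4/7, 17/14, 13/7, 2.5.
f(-19/14) ≈ 0.50734, f(-5/7) ≈ 0.69967, f(-1/14) ≈ 0.96492, f(4/7) ≈ 1.33071, f(17/14) ≈ 1.83518, f(13/7) ≈ 2.53089, f(2.5) ≈ 3.49034.
Sum = Δt · [f(-19/14) + f(-5/7) + f(-1/14) + ...].
Sum ≈ 7.30225.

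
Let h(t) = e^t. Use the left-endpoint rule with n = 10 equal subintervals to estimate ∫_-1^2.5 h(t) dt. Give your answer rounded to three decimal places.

9.867

Δt = (2.5 − (-1))/10 = 0.35.
Left endpoints: -1, -0.65, -0.3, 0.05, 0.4, 0.75, 1.1, 1.45, 1.8, 2.15.
h(-1) ≈ 0.368, h(-0.65) ≈ 0.522, h(-0.3) ≈ 0.741, h(0.05) ≈ 1.051, h(0.4) ≈ 1.492, h(0.75) ≈ 2.117, h(1.1) ≈ 3.004, h(1.45) ≈ 4.263, h(1.8) ≈ 6.050, h(2.15) ≈ 8.585.
Sum = Δt · [h(-1) + h(-0.65) + h(-0.3) + ...].
Sum ≈ 9.867.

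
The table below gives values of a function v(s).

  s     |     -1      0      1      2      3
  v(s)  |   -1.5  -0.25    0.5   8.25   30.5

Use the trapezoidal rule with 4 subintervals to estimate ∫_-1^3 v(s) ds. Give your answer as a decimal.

23

Δs = 1.
T_4 = (1/2)·[(-1.5) + 2·(-0.25) + 2·0.5 + 2·8.25 + 30.5] = 23.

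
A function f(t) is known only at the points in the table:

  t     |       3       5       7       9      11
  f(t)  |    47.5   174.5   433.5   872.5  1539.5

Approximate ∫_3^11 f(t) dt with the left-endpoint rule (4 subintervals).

3056

Δt = 2.
Sum = 2·[47.5 + 174.5 + 433.5 + 872.5] = 3056.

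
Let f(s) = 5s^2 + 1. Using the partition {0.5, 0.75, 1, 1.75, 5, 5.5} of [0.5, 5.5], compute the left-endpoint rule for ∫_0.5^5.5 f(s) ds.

122.03125

Subinterval widths: 0.25, 0.25, 0.75, 3.25, 0.5.
Left endpoints: 0.5, 0.75, 1, 1.75, 5.
f(0.5) = 2.25, f(0.75) = 3.8125, f(1) = 6, f(1.75) = 16.3125, f(5) = 126.
Sum = Σ Δs_i · f(s_i).
Sum = 122.03125.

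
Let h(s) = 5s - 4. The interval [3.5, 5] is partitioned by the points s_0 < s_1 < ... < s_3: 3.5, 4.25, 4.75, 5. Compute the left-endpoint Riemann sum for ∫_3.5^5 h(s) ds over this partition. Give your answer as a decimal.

Subinterval widths: 0.75, 0.5, 0.25.
Left endpoints: 3.5, 4.25, 4.75.
h(3.5) = 13.5, h(4.25) = 17.25, h(4.75) = 19.75.
Sum = Σ Δs_i · h(s_i).
Sum = 23.6875.

23.6875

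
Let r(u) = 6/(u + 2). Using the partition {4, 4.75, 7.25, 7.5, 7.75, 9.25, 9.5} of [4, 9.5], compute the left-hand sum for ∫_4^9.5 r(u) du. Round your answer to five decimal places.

Subinterval widths: 0.75, 2.5, 0.25, 0.25, 1.5, 0.25.
Left endpoints: 4, 4.75, 7.25, 7.5, 7.75, 9.25.
r(4) = 1, r(4.75) = 8/9, r(7.25) = 24/37, r(7.5) = 12/19, r(7.75) = 8/13, r(9.25) = 8/15.
Sum = Σ Δu_i · r(u_i).
Sum ≈ 4.34869.

4.34869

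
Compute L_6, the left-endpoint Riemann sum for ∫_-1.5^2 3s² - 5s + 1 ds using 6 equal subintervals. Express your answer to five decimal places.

14.66840

Δs = (2 − (-1.5))/6 = 7/12.
Left endpoints: -1.5, -11/12, -1/3, 0.25, 5/6, 17/12.
f(-1.5) = 15.25, f(-11/12) = 389/48, f(-1/3) = 3, f(0.25) = -0.0625, f(5/6) = -13/12, f(17/12) = -0.0625.
Sum = Δs · [f(-1.5) + f(-11/12) + f(-1/3) + ...].
Sum ≈ 14.66840.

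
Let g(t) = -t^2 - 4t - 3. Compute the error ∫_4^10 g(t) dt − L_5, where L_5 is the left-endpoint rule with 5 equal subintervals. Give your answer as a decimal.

Exact integral: ∫_4^10 g(t) dt = -498.
L_5 = -434.64.
Error = -498 − (-434.64) = -63.36.

-63.36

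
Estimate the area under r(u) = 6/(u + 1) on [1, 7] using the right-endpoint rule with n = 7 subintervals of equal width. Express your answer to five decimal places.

7.43802

Δu = (7 − 1)/7 = 6/7.
Right endpoints: 13/7, 19/7, 25/7, 31/7, 37/7, 43/7, 7.
r(13/7) = 2.1, r(19/7) = 21/13, r(25/7) = 1.3125, r(31/7) = 21/19, r(37/7) = 21/22, r(43/7) = 0.84, r(7) = 0.75.
Sum = Δu · [r(13/7) + r(19/7) + r(25/7) + ...].
Sum ≈ 7.43802.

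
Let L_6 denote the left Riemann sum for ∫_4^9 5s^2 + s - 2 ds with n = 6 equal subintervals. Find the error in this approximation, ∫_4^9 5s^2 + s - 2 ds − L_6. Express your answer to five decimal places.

134.60648

Exact integral: ∫_4^9 f(s) ds ≈ 1130.8333333.
L_6 ≈ 996.2268519.
Error ≈ 1130.8333333 − 996.2268519 ≈ 134.60648.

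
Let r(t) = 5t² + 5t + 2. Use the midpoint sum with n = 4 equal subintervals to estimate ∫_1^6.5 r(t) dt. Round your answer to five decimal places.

565.83398

Δt = (6.5 − 1)/4 = 1.375.
Midpoints: 1.6875, 3.0625, 4.4375, 5.8125.
r(1.6875) = 24.67578125, r(3.0625) = 64.20703125, r(4.4375) = 122.64453125, r(5.8125) = 199.98828125.
Sum = Δt · [r(1.6875) + r(3.0625) + r(4.4375) + r(5.8125)].
Sum ≈ 565.83398.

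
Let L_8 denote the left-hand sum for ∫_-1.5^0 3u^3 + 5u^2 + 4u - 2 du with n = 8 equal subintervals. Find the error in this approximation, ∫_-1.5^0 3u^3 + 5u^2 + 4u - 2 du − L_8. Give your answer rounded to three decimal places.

0.472

Exact integral: ∫_-1.5^0 f(u) du = -5.671875.
L_8 ≈ -6.14429.
Error ≈ -5.671875 − (-6.14429) ≈ 0.472.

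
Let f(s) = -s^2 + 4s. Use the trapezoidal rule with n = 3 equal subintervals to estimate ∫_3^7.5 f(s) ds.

Δs = (7.5 − 3)/3 = 1.5.
f(3) = 3, f(4.5) = -2.25, f(6) = -12, f(7.5) = -26.25.
T_3 = (Δs/2)·[f(s_0) + 2f(s_1) + 2f(s_2) + f(s_3)].
Sum = -38.8125.

-38.8125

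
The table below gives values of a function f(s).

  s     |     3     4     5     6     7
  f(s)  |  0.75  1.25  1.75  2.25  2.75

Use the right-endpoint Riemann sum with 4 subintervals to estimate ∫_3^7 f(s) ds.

8

Δs = 1.
Sum = 1·[1.25 + 1.75 + 2.25 + 2.75] = 8.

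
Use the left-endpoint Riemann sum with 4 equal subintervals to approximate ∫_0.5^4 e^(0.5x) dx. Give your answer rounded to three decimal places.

Δx = (4 − 0.5)/4 = 0.875.
Left endpoints: 0.5, 1.375, 2.25, 3.125.
f(0.5) ≈ 1.284, f(1.375) ≈ 1.989, f(2.25) ≈ 3.080, f(3.125) ≈ 4.771.
Sum = Δx · [f(0.5) + f(1.375) + f(2.25) + f(3.125)].
Sum ≈ 9.733.

9.733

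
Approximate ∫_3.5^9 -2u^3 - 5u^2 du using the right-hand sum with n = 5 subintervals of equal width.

-5339.95

Δu = (9 − 3.5)/5 = 1.1.
Right endpoints: 4.6, 5.7, 6.8, 7.9, 9.
f(4.6) = -300.472, f(5.7) = -532.836, f(6.8) = -860.064, f(7.9) = -1298.128, f(9) = -1863.
Sum = Δu · [f(4.6) + f(5.7) + f(6.8) + f(7.9) + f(9)].
Sum = -5339.95.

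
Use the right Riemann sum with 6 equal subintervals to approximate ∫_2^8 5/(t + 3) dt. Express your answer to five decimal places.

3.68272

Δt = (8 − 2)/6 = 1.
Right endpoints: 3, 4, 5, 6, 7, 8.
f(3) = 5/6, f(4) = 5/7, f(5) = 0.625, f(6) = 5/9, f(7) = 0.5, f(8) = 5/11.
Sum = Δt · [f(3) + f(4) + f(5) + ...].
Sum ≈ 3.68272.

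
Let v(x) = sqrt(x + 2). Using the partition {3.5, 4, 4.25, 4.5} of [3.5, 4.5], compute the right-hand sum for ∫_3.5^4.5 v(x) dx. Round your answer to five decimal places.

Subinterval widths: 0.5, 0.25, 0.25.
Right endpoints: 4, 4.25, 4.5.
v(4) ≈ 2.44949, v(4.25) ≈ 2.50000, v(4.5) ≈ 2.54951.
Sum = Σ Δx_i · v(x_i).
Sum ≈ 2.48712.

2.48712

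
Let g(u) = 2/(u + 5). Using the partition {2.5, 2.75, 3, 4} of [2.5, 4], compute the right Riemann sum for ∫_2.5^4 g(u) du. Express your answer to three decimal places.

0.349

Subinterval widths: 0.25, 0.25, 1.
Right endpoints: 2.75, 3, 4.
g(2.75) = 8/31, g(3) = 0.25, g(4) = 2/9.
Sum = Σ Δu_i · g(u_i).
Sum ≈ 0.349.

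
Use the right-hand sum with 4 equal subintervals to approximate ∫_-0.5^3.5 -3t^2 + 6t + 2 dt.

Δt = (3.5 − (-0.5))/4 = 1.
Right endpoints: 0.5, 1.5, 2.5, 3.5.
f(0.5) = 4.25, f(1.5) = 4.25, f(2.5) = -1.75, f(3.5) = -13.75.
Sum = Δt · [f(0.5) + f(1.5) + f(2.5) + f(3.5)].
Sum = -7.

-7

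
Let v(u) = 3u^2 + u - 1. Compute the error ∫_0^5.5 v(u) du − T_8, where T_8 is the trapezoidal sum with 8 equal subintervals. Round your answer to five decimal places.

-1.29980

Exact integral: ∫_0^5.5 v(u) du = 176.
T_8 ≈ 177.2998047.
Error ≈ 176 − 177.2998047 ≈ -1.29980.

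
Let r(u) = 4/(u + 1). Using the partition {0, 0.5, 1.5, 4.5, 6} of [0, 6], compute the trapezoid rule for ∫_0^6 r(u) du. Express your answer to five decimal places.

8.26494

Subinterval widths: 0.5, 1, 3, 1.5.
r(0) = 4, r(0.5) = 8/3, r(1.5) = 1.6, r(4.5) = 8/11, r(6) = 4/7.
On each subinterval the trapezoid contributes (Δu_i/2)·[r(u_{i-1}) + r(u_i)].
Sum ≈ 8.26494.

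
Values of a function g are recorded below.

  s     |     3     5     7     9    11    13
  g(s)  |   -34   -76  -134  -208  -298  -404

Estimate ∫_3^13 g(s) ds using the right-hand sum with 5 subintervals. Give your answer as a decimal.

-2240

Δs = 2.
Sum = 2·[(-76) + (-134) + (-208) + (-298) + (-404)] = -2240.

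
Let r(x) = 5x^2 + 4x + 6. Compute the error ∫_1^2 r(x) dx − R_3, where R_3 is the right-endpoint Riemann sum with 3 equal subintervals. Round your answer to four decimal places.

-3.2593

Exact integral: ∫_1^2 r(x) dx ≈ 23.666667.
R_3 ≈ 26.925926.
Error ≈ 23.666667 − 26.925926 ≈ -3.2593.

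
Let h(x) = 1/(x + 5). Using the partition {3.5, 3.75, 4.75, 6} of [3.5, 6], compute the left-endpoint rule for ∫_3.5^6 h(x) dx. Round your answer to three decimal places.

Subinterval widths: 0.25, 1, 1.25.
Left endpoints: 3.5, 3.75, 4.75.
h(3.5) = 2/17, h(3.75) = 4/35, h(4.75) = 4/39.
Sum = Σ Δx_i · h(x_i).
Sum ≈ 0.272.

0.272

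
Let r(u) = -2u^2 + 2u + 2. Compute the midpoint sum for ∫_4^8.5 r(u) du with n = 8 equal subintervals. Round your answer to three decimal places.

-301.263

Δu = (8.5 − 4)/8 = 0.5625.
Midpoints: 4.28125, 4.84375, 5.40625, 5.96875, 6.53125, 7.09375, 7.65625, 8.21875.
r(4.28125) = -13361/512, r(4.84375) = -18041/512, r(5.40625) = -23369/512, r(5.96875) = -29345/512, r(6.53125) = -35969/512, r(7.09375) = -43241/512, r(7.65625) = -51161/512, r(8.21875) = -59729/512.
Sum = Δu · [r(4.28125) + r(4.84375) + r(5.40625) + ...].
Sum ≈ -301.263.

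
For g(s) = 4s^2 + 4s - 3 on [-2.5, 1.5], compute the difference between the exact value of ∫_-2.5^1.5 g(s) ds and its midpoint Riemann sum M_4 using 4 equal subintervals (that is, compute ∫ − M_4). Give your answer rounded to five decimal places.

Exact integral: ∫_-2.5^1.5 g(s) ds ≈ 5.3333333.
M_4 = 4.
Error ≈ 5.3333333 − 4 ≈ 1.33333.

1.33333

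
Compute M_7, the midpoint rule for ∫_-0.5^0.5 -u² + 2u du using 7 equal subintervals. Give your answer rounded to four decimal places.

-0.0816

Δu = (0.5 − (-0.5))/7 = 1/7.
Midpoints: -3/7, -2/7, -1/7, 0, 1/7, 2/7, 3/7.
f(-3/7) = -51/49, f(-2/7) = -32/49, f(-1/7) = -15/49, f(0) = 0, f(1/7) = 13/49, f(2/7) = 24/49, f(3/7) = 33/49.
Sum = Δu · [f(-3/7) + f(-2/7) + f(-1/7) + ...].
Sum ≈ -0.0816.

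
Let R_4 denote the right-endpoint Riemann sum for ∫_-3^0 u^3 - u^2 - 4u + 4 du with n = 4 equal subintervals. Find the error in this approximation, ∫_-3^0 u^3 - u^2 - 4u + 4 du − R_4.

Exact integral: ∫_-3^0 f(u) du = 0.75.
R_4 = 8.203125.
Error = 0.75 − 8.203125 = -7.453125.

-7.453125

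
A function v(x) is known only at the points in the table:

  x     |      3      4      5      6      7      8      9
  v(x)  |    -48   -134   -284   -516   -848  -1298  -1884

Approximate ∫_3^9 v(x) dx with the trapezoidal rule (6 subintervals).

-4046

Δx = 1.
T_6 = (1/2)·[(-48) + 2·(-134) + 2·(-284) + 2·(-516) + 2·(-848) + 2·(-1298) + (-1884)] = -4046.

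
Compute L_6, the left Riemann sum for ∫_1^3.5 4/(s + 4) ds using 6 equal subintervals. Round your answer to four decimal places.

1.6787

Δs = (3.5 − 1)/6 = 5/12.
Left endpoints: 1, 17/12, 11/6, 2.25, 8/3, 37/12.
f(1) = 0.8, f(17/12) = 48/65, f(11/6) = 24/35, f(2.25) = 0.64, f(8/3) = 0.6, f(37/12) = 48/85.
Sum = Δs · [f(1) + f(17/12) + f(11/6) + ...].
Sum ≈ 1.6787.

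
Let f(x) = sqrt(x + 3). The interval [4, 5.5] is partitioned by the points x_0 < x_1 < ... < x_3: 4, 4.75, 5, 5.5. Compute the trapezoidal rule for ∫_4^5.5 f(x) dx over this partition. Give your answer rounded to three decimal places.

4.174

Subinterval widths: 0.75, 0.25, 0.5.
f(4) ≈ 2.646, f(4.75) ≈ 2.784, f(5) ≈ 2.828, f(5.5) ≈ 2.915.
On each subinterval the trapezoid contributes (Δx_i/2)·[f(x_{i-1}) + f(x_i)].
Sum ≈ 4.174.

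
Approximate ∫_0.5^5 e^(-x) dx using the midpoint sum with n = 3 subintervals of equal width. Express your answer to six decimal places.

0.547045

Δx = (5 − 0.5)/3 = 1.5.
Midpoints: 1.25, 2.75, 4.25.
f(1.25) ≈ 0.286505, f(2.75) ≈ 0.063928, f(4.25) ≈ 0.014264.
Sum = Δx · [f(1.25) + f(2.75) + f(4.25)].
Sum ≈ 0.547045.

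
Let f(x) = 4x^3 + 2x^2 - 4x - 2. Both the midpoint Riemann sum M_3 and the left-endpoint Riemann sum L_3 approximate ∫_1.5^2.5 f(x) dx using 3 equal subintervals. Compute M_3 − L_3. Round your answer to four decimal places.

8.1111

M_3 ≈ 31.925926.
L_3 ≈ 23.814815.
M_3 − L_3 ≈ 8.1111.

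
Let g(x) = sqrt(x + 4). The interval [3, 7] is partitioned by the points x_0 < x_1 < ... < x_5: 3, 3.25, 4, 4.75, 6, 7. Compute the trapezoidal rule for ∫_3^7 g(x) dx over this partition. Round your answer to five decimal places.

Subinterval widths: 0.25, 0.75, 0.75, 1.25, 1.
g(3) ≈ 2.64575, g(3.25) ≈ 2.69258, g(4) ≈ 2.82843, g(4.75) ≈ 2.95804, g(6) ≈ 3.16228, g(7) ≈ 3.31662.
On each subinterval the trapezoid contributes (Δx_i/2)·[g(x_{i-1}) + g(x_i)].
Sum ≈ 11.97225.

11.97225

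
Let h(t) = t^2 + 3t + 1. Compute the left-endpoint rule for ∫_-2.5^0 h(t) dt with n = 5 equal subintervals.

-1.875

Δt = (0 − (-2.5))/5 = 0.5.
Left endpoints: -2.5, -2, -1.5, -1, -0.5.
h(-2.5) = -0.25, h(-2) = -1, h(-1.5) = -1.25, h(-1) = -1, h(-0.5) = -0.25.
Sum = Δt · [h(-2.5) + h(-2) + h(-1.5) + h(-1) + h(-0.5)].
Sum = -1.875.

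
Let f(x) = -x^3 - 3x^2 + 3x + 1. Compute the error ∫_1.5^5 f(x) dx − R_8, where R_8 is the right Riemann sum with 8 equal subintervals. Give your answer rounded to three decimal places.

40.662

Exact integral: ∫_1.5^5 f(x) dx = -238.984375.
R_8 ≈ -279.64624.
Error ≈ -238.984375 − (-279.64624) ≈ 40.662.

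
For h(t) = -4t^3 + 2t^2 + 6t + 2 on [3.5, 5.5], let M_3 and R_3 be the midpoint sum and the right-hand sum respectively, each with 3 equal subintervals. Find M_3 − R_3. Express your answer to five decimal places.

160.22222

M_3 ≈ -620.8148148.
R_3 ≈ -781.0370370.
M_3 − R_3 ≈ 160.22222.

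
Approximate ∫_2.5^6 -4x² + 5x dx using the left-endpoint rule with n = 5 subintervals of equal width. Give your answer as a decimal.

Δx = (6 − 2.5)/5 = 0.7.
Left endpoints: 2.5, 3.2, 3.9, 4.6, 5.3.
f(2.5) = -12.5, f(3.2) = -24.96, f(3.9) = -41.34, f(4.6) = -61.64, f(5.3) = -85.86.
Sum = Δx · [f(2.5) + f(3.2) + f(3.9) + f(4.6) + f(5.3)].
Sum = -158.41.

-158.41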